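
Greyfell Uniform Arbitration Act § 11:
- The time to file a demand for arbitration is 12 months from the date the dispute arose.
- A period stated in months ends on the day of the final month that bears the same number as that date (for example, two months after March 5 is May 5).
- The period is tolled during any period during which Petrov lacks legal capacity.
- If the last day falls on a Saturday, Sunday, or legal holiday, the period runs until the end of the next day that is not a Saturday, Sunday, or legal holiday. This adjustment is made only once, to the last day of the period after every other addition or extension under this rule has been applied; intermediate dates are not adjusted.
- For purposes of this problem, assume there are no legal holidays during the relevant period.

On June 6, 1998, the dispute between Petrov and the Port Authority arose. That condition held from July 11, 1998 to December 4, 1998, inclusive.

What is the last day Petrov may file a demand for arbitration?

12 months after June 6, 1998 is June 6, 1999.
From July 11, 1998 through December 4, 1998 inclusive is 147 days; tolling adds 147 days: June 6, 1999 + 147 days = October 31, 1999.
October 31, 1999 is Sunday. The next qualifying day is November 1, 1999.

November 1, 1999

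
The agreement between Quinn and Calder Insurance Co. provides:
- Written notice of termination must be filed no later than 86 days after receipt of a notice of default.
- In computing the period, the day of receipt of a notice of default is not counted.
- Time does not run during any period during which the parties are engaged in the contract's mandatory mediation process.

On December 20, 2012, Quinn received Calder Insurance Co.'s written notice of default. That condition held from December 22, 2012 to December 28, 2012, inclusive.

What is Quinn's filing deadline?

86 days after December 20, 2012 is March 16, 2013.
From December 22, 2012 through December 28, 2012 inclusive is 7 days; tolling adds 7 days: March 16, 2013 + 7 days = March 23, 2013.

March 23, 2013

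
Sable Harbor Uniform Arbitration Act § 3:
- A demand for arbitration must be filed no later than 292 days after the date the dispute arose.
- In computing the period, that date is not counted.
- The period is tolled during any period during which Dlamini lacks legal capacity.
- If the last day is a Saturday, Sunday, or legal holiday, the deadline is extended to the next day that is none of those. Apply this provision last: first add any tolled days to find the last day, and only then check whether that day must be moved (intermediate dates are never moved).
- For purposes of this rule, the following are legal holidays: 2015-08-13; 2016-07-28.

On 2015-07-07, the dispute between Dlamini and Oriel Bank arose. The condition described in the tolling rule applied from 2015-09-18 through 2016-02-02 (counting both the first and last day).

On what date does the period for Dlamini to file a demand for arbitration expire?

292 days after 2015-07-07 is April 24, 2016.
From September 18, 2015 through February 2, 2016 inclusive is 138 days; tolling adds 138 days: April 24, 2016 + 138 days = September 9, 2016.
September 9, 2016 is a Friday and not a legal holiday, so no extension applies.

September 9, 2016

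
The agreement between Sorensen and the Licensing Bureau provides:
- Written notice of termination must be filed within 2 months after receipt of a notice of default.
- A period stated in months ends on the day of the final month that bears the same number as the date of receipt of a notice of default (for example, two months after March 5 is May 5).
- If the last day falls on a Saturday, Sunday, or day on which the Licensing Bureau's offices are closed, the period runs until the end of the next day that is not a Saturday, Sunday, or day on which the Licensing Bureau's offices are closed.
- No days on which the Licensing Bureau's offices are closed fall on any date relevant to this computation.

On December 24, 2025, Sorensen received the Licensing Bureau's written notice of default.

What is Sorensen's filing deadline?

February 24, 2026

2 months after December 24, 2025 is February 24, 2026.
February 24, 2026 is a Tuesday and not a day on which the Licensing Bureau's offices are closed, so no extension applies.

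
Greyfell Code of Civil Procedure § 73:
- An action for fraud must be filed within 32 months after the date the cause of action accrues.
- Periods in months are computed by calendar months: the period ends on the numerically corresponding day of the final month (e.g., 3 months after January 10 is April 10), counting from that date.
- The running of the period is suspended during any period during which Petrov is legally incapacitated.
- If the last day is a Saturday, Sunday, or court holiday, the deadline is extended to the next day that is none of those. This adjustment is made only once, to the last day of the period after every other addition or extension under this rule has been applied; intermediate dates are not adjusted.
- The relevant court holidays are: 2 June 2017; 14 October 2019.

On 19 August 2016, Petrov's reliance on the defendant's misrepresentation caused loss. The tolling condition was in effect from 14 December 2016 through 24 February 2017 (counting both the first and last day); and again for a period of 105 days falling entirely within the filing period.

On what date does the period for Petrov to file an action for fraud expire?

32 months after 19 August 2016 is April 19, 2019.
From December 14, 2016 through February 24, 2017 inclusive is 73 days; tolling adds 73 days: April 19, 2019 + 73 days = July 1, 2019.
Tolling adds 105 days: July 1, 2019 + 105 days = October 14, 2019.
October 14, 2019 is a listed holiday. The next qualifying day is October 15, 2019.

October 15, 2019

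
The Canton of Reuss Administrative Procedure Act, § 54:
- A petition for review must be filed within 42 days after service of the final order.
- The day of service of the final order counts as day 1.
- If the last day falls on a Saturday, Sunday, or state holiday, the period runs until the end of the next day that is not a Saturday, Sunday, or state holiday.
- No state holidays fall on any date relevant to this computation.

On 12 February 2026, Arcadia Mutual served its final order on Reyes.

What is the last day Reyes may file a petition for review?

Counting 12 February 2026 as day 1, day 42 is March 25, 2026.
March 25, 2026 is a Wednesday and not a state holiday, so no extension applies.

March 25, 2026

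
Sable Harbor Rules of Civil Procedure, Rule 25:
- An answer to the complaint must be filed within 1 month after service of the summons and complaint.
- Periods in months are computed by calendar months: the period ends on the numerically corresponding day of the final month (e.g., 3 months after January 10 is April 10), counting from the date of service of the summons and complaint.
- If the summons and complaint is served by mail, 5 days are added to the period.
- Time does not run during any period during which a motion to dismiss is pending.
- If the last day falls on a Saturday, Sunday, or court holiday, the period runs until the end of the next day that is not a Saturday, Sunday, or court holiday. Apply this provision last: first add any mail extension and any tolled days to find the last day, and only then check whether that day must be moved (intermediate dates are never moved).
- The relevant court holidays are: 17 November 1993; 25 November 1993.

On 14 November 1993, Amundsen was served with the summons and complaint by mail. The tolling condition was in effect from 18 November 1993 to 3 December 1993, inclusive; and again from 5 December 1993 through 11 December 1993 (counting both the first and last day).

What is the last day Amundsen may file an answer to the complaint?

January 11, 1994

1 month after 14 November 1993 is December 14, 1993.
Service was by mail, adding 5 days: December 14, 1993 + 5 days = December 19, 1993.
From November 18, 1993 through December 3, 1993 inclusive is 16 days; tolling adds 16 days: December 19, 1993 + 16 days = January 4, 1994.
From December 5, 1993 through December 11, 1993 inclusive is 7 days; tolling adds 7 days: January 4, 1994 + 7 days = January 11, 1994.
January 11, 1994 is a Tuesday and not a court holiday, so no extension applies.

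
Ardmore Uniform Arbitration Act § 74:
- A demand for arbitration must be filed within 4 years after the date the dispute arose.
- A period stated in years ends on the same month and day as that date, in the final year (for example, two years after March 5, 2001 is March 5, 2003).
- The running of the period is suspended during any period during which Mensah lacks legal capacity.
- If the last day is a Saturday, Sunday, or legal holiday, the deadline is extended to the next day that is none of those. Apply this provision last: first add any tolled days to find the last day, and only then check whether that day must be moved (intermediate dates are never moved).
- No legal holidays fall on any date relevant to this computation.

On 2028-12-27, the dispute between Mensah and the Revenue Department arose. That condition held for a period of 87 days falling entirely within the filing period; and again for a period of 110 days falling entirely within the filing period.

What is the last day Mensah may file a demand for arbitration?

July 12, 2033

4 years after 2028-12-27 is December 27, 2032.
Tolling adds 87 days: December 27, 2032 + 87 days = March 24, 2033.
Tolling adds 110 days: March 24, 2033 + 110 days = July 12, 2033.
July 12, 2033 is a Tuesday and not a legal holiday, so no extension applies.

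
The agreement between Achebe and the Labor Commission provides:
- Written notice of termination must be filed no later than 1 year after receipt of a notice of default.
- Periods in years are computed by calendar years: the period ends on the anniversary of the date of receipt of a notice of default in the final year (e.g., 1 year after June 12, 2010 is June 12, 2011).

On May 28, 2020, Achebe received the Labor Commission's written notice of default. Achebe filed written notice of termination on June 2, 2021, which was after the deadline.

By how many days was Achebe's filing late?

1 year after May 28, 2020 is May 28, 2021.
The deadline is May 28, 2021; from May 28, 2021 to June 2, 2021 is 5 days.

5 days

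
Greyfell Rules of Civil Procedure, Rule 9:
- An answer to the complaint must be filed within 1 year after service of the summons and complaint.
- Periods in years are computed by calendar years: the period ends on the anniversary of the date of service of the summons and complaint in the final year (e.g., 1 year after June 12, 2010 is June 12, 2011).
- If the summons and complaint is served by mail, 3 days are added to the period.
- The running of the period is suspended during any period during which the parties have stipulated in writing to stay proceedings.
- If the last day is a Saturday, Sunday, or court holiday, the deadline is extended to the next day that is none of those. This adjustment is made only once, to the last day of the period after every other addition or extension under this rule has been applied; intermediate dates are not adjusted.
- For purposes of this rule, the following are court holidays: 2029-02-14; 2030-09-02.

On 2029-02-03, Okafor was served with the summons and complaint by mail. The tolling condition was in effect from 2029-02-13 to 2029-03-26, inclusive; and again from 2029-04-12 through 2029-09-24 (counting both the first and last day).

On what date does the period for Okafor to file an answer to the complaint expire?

1 year after 2029-02-03 is February 3, 2030.
Service was by mail, adding 3 days: February 3, 2030 + 3 days = February 6, 2030.
From February 13, 2029 through March 26, 2029 inclusive is 42 days; tolling adds 42 days: February 6, 2030 + 42 days = March 20, 2030.
From April 12, 2029 through September 24, 2029 inclusive is 166 days; tolling adds 166 days: March 20, 2030 + 166 days = September 2, 2030.
September 2, 2030 is a listed holiday. The next qualifying day is September 3, 2030.

September 3, 2030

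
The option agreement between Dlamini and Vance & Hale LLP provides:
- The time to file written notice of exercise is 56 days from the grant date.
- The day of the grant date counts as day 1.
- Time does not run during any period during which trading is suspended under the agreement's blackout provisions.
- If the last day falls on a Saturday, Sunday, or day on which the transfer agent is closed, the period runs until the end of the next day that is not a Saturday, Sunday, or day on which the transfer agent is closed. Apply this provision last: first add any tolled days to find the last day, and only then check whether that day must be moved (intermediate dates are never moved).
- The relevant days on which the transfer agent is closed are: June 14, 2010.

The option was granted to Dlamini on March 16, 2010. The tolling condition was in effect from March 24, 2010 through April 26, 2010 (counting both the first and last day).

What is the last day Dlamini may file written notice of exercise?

June 15, 2010

Counting March 16, 2010 as day 1, day 56 is May 10, 2010.
From March 24, 2010 through April 26, 2010 inclusive is 34 days; tolling adds 34 days: May 10, 2010 + 34 days = June 13, 2010.
June 13, 2010 is Sunday; June 14, 2010 is a listed holiday. The next qualifying day is June 15, 2010.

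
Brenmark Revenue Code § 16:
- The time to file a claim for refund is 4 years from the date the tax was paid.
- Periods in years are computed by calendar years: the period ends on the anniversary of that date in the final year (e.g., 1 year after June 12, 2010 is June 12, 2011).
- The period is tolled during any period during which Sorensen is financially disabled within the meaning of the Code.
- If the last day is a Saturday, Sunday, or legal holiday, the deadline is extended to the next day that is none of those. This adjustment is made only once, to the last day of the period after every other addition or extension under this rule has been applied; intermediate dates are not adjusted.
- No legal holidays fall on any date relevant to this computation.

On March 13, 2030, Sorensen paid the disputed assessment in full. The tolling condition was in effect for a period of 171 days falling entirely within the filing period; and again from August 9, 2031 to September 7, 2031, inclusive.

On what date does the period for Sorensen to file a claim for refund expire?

4 years after March 13, 2030 is March 13, 2034.
Tolling adds 171 days: March 13, 2034 + 171 days = August 31, 2034.
From August 9, 2031 through September 7, 2031 inclusive is 30 days; tolling adds 30 days: August 31, 2034 + 30 days = September 30, 2034.
September 30, 2034 is Saturday; October 1, 2034 is Sunday. The next qualifying day is October 2, 2034.

October 2, 2034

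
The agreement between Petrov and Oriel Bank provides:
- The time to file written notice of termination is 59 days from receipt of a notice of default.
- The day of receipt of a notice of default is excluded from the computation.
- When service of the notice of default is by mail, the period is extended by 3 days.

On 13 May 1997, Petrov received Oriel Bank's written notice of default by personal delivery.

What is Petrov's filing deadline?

July 11, 1997

59 days after 13 May 1997 is July 11, 1997.
Service was not by mail, so no mail extension applies.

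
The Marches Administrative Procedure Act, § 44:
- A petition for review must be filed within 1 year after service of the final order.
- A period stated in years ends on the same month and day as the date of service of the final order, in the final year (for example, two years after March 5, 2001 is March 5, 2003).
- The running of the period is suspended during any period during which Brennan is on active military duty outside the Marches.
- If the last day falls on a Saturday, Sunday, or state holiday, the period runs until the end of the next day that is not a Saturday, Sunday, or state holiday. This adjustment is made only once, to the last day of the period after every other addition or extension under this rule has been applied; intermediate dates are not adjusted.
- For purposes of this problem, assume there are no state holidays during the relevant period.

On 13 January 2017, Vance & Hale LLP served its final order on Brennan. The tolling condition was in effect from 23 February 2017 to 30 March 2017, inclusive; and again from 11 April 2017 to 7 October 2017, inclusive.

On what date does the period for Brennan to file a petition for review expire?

1 year after 13 January 2017 is January 13, 2018.
From February 23, 2017 through March 30, 2017 inclusive is 36 days; tolling adds 36 days: January 13, 2018 + 36 days = February 18, 2018.
From April 11, 2017 through October 7, 2017 inclusive is 180 days; tolling adds 180 days: February 18, 2018 + 180 days = August 17, 2018.
August 17, 2018 is a Friday and not a state holiday, so no extension applies.

August 17, 2018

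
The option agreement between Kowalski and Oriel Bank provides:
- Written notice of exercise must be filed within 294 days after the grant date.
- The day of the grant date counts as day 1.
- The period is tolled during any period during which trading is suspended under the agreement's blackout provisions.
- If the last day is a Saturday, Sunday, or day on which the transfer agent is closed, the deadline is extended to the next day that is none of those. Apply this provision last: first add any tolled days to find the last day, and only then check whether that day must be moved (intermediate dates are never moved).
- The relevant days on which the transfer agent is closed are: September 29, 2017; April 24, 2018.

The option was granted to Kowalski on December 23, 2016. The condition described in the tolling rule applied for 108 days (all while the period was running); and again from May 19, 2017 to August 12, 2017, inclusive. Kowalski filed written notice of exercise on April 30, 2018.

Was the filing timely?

No

Counting December 23, 2016 as day 1, day 294 is October 12, 2017.
Tolling adds 108 days: October 12, 2017 + 108 days = January 28, 2018.
From May 19, 2017 through August 12, 2017 inclusive is 86 days; tolling adds 86 days: January 28, 2018 + 86 days = April 24, 2018.
April 24, 2018 is a listed holiday. The next qualifying day is April 25, 2018.
The deadline is April 25, 2018; the filing on April 30, 2018 is after that date.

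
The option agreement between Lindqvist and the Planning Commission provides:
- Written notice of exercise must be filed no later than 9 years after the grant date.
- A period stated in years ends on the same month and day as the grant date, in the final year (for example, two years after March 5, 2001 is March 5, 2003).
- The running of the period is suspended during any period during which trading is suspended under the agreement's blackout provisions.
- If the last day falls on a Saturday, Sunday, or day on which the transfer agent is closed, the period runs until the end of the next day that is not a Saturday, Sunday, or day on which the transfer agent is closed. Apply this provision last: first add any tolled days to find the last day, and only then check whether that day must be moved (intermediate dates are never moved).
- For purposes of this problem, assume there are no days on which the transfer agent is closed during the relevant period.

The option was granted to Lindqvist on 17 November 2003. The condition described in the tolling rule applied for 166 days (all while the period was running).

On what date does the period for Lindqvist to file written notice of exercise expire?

9 years after 17 November 2003 is November 17, 2012.
Tolling adds 166 days: November 17, 2012 + 166 days = May 2, 2013.
May 2, 2013 is a Thursday and not a day on which the transfer agent is closed, so no extension applies.

May 2, 2013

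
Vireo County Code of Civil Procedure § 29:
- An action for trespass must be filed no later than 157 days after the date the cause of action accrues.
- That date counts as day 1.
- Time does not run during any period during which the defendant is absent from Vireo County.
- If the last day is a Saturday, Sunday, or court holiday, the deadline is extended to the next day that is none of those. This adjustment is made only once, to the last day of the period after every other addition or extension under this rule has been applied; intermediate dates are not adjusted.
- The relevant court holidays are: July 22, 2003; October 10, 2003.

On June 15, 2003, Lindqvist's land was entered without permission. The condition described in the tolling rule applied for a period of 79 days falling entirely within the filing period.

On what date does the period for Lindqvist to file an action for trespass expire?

Counting June 15, 2003 as day 1, day 157 is November 18, 2003.
Tolling adds 79 days: November 18, 2003 + 79 days = February 5, 2004.
February 5, 2004 is a Thursday and not a court holiday, so no extension applies.

February 5, 2004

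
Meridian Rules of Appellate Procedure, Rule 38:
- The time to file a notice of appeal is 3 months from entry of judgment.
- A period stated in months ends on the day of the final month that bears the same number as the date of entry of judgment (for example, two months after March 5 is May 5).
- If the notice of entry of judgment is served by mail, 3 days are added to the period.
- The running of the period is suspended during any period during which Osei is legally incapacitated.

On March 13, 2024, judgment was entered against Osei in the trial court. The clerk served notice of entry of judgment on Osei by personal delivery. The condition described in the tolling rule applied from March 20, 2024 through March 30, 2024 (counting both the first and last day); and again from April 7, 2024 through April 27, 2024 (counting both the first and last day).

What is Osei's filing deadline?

3 months after March 13, 2024 is June 13, 2024.
Service was not by mail, so no mail extension applies.
From March 20, 2024 through March 30, 2024 inclusive is 11 days; tolling adds 11 days: June 13, 2024 + 11 days = June 24, 2024.
From April 7, 2024 through April 27, 2024 inclusive is 21 days; tolling adds 21 days: June 24, 2024 + 21 days = July 15, 2024.

July 15, 2024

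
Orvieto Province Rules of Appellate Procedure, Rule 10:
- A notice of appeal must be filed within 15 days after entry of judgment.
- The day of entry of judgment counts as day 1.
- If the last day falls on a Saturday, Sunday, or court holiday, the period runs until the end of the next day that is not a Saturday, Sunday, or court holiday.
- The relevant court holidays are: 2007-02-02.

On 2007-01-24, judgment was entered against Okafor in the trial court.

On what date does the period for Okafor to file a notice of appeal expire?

Counting 2007-01-24 as day 1, day 15 is February 7, 2007.
February 7, 2007 is a Wednesday and not a court holiday, so no extension applies.

February 7, 2007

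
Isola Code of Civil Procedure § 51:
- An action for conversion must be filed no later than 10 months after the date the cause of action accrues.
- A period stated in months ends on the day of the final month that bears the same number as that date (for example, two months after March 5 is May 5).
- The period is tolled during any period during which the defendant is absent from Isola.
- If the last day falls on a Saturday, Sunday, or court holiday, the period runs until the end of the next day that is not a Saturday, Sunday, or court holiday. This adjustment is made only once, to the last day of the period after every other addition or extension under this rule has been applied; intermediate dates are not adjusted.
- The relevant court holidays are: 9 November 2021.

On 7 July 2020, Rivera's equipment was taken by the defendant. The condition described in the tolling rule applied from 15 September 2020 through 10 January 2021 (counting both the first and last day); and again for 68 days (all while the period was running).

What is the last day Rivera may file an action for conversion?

November 10, 2021

10 months after 7 July 2020 is May 7, 2021.
From September 15, 2020 through January 10, 2021 inclusive is 118 days; tolling adds 118 days: May 7, 2021 + 118 days = September 2, 2021.
Tolling adds 68 days: September 2, 2021 + 68 days = November 9, 2021.
November 9, 2021 is a listed holiday. The next qualifying day is November 10, 2021.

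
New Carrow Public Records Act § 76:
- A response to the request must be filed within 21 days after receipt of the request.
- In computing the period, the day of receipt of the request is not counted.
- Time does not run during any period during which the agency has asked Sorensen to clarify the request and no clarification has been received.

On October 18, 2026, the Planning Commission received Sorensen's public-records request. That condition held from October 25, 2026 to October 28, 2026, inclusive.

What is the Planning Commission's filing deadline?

November 12, 2026

21 days after October 18, 2026 is November 8, 2026.
From October 25, 2026 through October 28, 2026 inclusive is 4 days; tolling adds 4 days: November 8, 2026 + 4 days = November 12, 2026.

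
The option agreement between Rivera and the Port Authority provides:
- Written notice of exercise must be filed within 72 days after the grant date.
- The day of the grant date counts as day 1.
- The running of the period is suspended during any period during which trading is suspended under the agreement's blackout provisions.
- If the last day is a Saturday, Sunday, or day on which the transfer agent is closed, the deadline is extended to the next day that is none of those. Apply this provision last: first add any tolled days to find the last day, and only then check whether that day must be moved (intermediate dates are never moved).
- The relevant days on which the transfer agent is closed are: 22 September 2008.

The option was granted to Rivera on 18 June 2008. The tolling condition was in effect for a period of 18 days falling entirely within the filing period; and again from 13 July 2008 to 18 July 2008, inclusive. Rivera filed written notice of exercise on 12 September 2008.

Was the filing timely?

Counting 18 June 2008 as day 1, day 72 is August 28, 2008.
Tolling adds 18 days: August 28, 2008 + 18 days = September 15, 2008.
From July 13, 2008 through July 18, 2008 inclusive is 6 days; tolling adds 6 days: September 15, 2008 + 6 days = September 21, 2008.
September 21, 2008 is Sunday; September 22, 2008 is a listed holiday. The next qualifying day is September 23, 2008.
The deadline is September 23, 2008; the filing on September 12, 2008 is on or before that date.

Yes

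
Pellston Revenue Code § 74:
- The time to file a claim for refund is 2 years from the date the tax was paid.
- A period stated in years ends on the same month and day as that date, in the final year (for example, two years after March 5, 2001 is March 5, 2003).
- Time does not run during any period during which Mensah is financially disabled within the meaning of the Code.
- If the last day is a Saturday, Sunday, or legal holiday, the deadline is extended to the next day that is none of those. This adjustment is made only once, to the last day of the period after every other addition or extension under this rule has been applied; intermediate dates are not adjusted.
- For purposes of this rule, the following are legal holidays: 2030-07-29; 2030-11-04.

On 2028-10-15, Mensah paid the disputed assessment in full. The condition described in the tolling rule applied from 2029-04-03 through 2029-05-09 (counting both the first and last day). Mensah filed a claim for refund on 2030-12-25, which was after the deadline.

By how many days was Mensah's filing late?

34 days

2 years after 2028-10-15 is October 15, 2030.
From April 3, 2029 through May 9, 2029 inclusive is 37 days; tolling adds 37 days: October 15, 2030 + 37 days = November 21, 2030.
November 21, 2030 is a Thursday and not a legal holiday, so no extension applies.
The deadline is November 21, 2030; from November 21, 2030 to December 25, 2030 is 34 days.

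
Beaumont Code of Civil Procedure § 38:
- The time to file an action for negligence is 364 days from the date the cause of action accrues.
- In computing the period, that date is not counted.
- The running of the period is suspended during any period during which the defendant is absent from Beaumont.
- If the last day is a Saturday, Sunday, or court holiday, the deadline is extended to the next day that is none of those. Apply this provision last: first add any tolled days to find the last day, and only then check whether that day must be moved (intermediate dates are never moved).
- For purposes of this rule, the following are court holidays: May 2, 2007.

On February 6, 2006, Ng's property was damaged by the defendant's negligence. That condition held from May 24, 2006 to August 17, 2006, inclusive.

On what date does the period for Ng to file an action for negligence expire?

364 days after February 6, 2006 is February 5, 2007.
From May 24, 2006 through August 17, 2006 inclusive is 86 days; tolling adds 86 days: February 5, 2007 + 86 days = May 2, 2007.
May 2, 2007 is a listed holiday. The next qualifying day is May 3, 2007.

May 3, 2007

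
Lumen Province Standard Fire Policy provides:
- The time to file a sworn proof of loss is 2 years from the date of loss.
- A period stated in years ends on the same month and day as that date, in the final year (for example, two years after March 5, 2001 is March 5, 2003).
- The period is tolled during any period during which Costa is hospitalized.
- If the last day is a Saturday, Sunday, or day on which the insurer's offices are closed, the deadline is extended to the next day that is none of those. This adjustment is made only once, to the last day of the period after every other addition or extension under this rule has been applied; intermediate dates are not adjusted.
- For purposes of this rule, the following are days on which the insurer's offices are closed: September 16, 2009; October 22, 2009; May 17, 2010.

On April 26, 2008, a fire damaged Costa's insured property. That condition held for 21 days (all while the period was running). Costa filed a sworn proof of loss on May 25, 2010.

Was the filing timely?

No

2 years after April 26, 2008 is April 26, 2010.
Tolling adds 21 days: April 26, 2010 + 21 days = May 17, 2010.
May 17, 2010 is a listed holiday. The next qualifying day is May 18, 2010.
The deadline is May 18, 2010; the filing on May 25, 2010 is after that date.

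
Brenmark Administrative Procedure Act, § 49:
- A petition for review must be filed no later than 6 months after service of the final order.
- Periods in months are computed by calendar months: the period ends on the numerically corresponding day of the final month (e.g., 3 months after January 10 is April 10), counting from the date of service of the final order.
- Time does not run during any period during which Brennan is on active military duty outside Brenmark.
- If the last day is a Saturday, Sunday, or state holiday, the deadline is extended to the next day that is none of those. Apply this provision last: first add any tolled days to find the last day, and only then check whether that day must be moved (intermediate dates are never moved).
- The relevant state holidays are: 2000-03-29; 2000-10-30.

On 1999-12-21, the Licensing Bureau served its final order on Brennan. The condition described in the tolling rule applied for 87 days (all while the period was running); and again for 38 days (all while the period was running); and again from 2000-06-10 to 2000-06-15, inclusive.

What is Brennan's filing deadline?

6 months after 1999-12-21 is June 21, 2000.
Tolling adds 87 days: June 21, 2000 + 87 days = September 16, 2000.
Tolling adds 38 days: September 16, 2000 + 38 days = October 24, 2000.
From June 10, 2000 through June 15, 2000 inclusive is 6 days; tolling adds 6 days: October 24, 2000 + 6 days = October 30, 2000.
October 30, 2000 is a listed holiday. The next qualifying day is October 31, 2000.

October 31, 2000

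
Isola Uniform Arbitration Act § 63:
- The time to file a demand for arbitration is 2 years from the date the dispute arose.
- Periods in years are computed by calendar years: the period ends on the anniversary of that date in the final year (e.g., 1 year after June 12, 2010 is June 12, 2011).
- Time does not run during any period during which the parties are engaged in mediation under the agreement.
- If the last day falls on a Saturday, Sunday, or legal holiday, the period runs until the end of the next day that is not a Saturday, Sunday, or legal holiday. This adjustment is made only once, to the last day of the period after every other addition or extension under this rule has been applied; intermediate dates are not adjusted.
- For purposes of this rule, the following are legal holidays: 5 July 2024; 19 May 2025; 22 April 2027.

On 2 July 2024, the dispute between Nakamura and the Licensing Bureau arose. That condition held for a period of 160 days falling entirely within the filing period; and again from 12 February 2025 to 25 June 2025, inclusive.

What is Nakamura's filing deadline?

2 years after 2 July 2024 is July 2, 2026.
Tolling adds 160 days: July 2, 2026 + 160 days = December 9, 2026.
From February 12, 2025 through June 25, 2025 inclusive is 134 days; tolling adds 134 days: December 9, 2026 + 134 days = April 22, 2027.
April 22, 2027 is a listed holiday. The next qualifying day is April 23, 2027.

April 23, 2027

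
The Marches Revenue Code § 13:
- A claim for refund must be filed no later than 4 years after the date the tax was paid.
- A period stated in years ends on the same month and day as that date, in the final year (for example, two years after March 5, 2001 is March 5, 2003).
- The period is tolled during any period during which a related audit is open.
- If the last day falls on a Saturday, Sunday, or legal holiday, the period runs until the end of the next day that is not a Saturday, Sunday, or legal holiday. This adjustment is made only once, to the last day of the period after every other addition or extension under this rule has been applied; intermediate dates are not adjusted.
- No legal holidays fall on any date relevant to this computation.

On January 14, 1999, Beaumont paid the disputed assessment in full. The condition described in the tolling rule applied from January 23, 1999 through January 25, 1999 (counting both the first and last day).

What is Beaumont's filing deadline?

January 17, 2003

4 years after January 14, 1999 is January 14, 2003.
From January 23, 1999 through January 25, 1999 inclusive is 3 days; tolling adds 3 days: January 14, 2003 + 3 days = January 17, 2003.
January 17, 2003 is a Friday and not a legal holiday, so no extension applies.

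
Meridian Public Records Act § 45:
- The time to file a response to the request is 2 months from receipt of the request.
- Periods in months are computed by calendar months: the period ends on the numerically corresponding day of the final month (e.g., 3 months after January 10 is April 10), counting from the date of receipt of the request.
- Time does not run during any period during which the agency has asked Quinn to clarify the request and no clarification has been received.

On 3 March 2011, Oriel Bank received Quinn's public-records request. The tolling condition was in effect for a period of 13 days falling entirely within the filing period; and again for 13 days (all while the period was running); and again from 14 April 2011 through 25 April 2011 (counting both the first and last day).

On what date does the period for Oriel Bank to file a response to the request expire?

2 months after 3 March 2011 is May 3, 2011.
Tolling adds 13 days: May 3, 2011 + 13 days = May 16, 2011.
Tolling adds 13 days: May 16, 2011 + 13 days = May 29, 2011.
From April 14, 2011 through April 25, 2011 inclusive is 12 days; tolling adds 12 days: May 29, 2011 + 12 days = June 10, 2011.

June 10, 2011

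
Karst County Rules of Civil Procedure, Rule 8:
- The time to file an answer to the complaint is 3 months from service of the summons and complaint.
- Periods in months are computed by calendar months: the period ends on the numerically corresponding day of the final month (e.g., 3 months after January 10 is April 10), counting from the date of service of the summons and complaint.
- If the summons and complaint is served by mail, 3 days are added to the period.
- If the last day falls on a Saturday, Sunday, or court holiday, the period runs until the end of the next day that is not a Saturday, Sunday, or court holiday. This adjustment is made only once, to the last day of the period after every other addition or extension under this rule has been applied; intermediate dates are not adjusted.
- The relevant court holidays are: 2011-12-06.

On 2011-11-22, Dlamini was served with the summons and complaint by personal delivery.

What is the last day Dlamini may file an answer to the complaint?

February 22, 2012

3 months after 2011-11-22 is February 22, 2012.
Service was not by mail, so no mail extension applies.
February 22, 2012 is a Wednesday and not a court holiday, so no extension applies.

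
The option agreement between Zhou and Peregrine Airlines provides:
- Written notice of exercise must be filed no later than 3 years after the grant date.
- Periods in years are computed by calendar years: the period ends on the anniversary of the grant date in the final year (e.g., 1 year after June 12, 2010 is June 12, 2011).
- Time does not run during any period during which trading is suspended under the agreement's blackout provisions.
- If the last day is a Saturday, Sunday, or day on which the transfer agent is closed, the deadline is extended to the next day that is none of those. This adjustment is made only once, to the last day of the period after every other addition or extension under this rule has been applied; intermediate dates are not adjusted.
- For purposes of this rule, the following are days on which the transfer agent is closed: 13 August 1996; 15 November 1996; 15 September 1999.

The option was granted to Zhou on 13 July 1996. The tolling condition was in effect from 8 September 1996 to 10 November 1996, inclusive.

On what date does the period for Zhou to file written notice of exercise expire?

September 16, 1999

3 years after 13 July 1996 is July 13, 1999.
From September 8, 1996 through November 10, 1996 inclusive is 64 days; tolling adds 64 days: July 13, 1999 + 64 days = September 15, 1999.
September 15, 1999 is a listed holiday. The next qualifying day is September 16, 1999.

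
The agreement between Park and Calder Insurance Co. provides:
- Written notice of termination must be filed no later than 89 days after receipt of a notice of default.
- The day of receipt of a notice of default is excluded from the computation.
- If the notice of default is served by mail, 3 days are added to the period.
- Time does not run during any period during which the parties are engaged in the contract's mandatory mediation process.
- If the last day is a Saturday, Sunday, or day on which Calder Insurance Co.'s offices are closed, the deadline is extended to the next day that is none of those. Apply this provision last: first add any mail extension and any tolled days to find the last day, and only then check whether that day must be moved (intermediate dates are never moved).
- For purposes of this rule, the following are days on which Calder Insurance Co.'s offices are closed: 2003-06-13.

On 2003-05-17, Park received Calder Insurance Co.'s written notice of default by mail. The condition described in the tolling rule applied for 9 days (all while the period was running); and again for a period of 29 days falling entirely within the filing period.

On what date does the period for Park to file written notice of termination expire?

89 days after 2003-05-17 is August 14, 2003.
Service was by mail, adding 3 days: August 14, 2003 + 3 days = August 17, 2003.
Tolling adds 9 days: August 17, 2003 + 9 days = August 26, 2003.
Tolling adds 29 days: August 26, 2003 + 29 days = September 24, 2003.
September 24, 2003 is a Wednesday and not a day on which Calder Insurance Co.'s offices are closed, so no extension applies.

September 24, 2003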